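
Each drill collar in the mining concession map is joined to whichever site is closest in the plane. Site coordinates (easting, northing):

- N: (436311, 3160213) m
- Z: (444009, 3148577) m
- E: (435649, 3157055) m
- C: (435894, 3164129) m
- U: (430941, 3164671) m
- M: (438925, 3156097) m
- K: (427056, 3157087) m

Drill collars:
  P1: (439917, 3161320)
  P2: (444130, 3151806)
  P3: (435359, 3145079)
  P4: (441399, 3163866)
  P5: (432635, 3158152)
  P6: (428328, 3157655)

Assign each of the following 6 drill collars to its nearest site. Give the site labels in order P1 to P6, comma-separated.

N, Z, Z, C, E, K

P1 → N (d²=14228685.00)
P2 → Z (d²=10441082.00)
P3 → Z (d²=87058504.00)
P4 → C (d²=30374194.00)
P5 → E (d²=10287605.00)
P6 → K (d²=1940608.00)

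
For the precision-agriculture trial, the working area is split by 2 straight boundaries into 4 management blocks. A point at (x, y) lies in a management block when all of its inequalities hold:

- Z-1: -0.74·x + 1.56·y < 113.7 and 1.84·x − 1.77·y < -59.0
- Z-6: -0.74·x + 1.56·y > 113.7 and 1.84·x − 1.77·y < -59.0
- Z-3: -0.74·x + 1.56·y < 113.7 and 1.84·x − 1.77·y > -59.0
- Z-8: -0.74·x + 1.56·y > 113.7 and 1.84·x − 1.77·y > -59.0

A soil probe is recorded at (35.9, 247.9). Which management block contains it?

Z-6

-0.74·35.9 + 1.56·247.9 = 360.158, which is > 113.7
1.84·35.9 − 1.77·247.9 = -372.727, which is < -59.0
This sign pattern matches Z-6.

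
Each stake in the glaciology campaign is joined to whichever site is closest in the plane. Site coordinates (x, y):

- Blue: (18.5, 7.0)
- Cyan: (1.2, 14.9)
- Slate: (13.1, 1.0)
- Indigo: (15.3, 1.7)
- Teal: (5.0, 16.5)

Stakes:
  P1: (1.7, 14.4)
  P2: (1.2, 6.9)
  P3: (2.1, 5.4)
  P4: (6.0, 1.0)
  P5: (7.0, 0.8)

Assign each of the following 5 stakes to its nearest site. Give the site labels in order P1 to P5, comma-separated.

P1 → Cyan (d²=0.50)
P2 → Cyan (d²=64.00)
P3 → Cyan (d²=91.06)
P4 → Slate (d²=50.41)
P5 → Slate (d²=37.25)

Cyan, Cyan, Cyan, Slate, Slate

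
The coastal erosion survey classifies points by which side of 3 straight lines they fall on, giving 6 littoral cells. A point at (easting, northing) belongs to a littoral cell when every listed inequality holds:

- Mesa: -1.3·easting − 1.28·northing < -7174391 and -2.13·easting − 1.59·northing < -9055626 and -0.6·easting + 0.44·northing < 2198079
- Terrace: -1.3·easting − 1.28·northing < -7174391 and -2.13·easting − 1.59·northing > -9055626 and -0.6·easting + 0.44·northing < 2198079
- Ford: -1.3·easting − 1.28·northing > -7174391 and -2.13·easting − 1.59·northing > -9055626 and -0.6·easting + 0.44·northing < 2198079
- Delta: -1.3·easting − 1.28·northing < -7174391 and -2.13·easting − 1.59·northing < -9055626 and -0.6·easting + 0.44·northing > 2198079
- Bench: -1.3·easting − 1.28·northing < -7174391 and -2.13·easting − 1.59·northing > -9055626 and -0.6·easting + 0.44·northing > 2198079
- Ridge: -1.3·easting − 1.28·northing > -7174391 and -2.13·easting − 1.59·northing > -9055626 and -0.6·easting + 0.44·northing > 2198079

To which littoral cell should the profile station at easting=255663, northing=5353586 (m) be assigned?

Delta

-1.3·255663 − 1.28·5353586 = -7184951.980, which is < -7174391
-2.13·255663 − 1.59·5353586 = -9056763.930, which is < -9055626
-0.6·255663 + 0.44·5353586 = 2202180.040, which is > 2198079
This sign pattern matches Delta.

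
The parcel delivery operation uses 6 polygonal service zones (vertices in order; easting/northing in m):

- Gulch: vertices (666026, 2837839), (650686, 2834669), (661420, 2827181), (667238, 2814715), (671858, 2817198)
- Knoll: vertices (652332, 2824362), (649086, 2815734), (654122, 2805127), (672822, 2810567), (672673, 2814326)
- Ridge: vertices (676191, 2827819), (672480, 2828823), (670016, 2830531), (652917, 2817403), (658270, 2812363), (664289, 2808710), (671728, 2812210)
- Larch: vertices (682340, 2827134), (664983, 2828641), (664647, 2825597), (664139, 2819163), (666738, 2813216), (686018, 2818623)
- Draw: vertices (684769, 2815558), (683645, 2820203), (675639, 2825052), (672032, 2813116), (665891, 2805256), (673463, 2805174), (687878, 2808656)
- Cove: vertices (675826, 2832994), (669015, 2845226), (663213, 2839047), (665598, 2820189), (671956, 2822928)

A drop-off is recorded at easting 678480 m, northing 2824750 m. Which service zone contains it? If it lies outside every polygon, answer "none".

Cast a ray rightward from (678480, 2824750). For each polygon, the edges (by vertex number in listed order) whose endpoints lie on opposite sides of northing = 2824750, where each meets that height, and whether that is right or left of the point:
Gulch: 3–4 at easting≈662554.6 (left), 5–1 at easting≈669724.2 (left) → 0 crossings.
Knoll: no edge straddles that height → 0 crossings.
Ridge: 3–4 at easting≈662486.3 (left), 7–1 at easting≈675313.5 (left) → 0 crossings.
Larch: 3–4 at easting≈664580.1 (left), 6–1 at easting≈683370.2 (right) → 1 crossing.
Draw: 2–3 at easting≈676137.6 (left), 3–4 at easting≈675547.7 (left) → 0 crossings.
Cove: 3–4 at easting≈665021.2 (left), 5–1 at easting≈672656.5 (left) → 0 crossings.
Only Larch has an odd count, so the point is inside Larch.

Larch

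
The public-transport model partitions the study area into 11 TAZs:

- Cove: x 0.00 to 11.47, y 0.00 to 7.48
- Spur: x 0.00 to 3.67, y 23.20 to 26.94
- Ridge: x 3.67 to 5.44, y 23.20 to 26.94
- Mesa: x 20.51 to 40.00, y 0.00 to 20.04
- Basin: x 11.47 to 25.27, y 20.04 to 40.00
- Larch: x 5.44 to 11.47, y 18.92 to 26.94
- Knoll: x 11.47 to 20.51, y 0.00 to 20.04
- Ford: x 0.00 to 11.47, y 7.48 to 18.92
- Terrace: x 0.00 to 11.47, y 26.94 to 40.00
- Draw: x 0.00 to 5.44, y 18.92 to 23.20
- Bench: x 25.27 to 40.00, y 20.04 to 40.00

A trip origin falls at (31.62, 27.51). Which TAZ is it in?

Bench

The point has x = 31.62 and y = 27.51.
Only Bench satisfies 25.27 ≤ x ≤ 40.00 and 20.04 ≤ y ≤ 40.00.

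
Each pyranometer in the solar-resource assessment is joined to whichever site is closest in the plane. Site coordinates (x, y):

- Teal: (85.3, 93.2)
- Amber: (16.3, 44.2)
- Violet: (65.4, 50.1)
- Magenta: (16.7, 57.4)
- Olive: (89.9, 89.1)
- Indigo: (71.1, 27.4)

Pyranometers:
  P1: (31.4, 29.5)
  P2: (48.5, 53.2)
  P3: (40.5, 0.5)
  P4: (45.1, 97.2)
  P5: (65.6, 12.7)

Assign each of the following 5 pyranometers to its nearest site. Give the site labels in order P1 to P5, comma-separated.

Amber, Violet, Indigo, Teal, Indigo

P1 → Amber (d²=444.10)
P2 → Violet (d²=295.22)
P3 → Indigo (d²=1659.97)
P4 → Teal (d²=1632.04)
P5 → Indigo (d²=246.34)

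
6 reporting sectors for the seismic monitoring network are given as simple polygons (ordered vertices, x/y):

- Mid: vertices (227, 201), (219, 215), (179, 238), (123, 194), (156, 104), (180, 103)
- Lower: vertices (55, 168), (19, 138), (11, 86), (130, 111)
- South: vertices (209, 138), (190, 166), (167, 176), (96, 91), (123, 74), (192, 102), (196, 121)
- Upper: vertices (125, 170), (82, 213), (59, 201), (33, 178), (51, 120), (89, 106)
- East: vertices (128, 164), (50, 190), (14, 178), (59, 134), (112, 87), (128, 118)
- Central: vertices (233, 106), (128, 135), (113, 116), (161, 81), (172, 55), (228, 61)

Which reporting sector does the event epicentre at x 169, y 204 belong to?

Cast a ray rightward from (169, 204). For each polygon, the edges (by vertex number in listed order) whose endpoints lie on opposite sides of y = 204, where each meets that height, and whether that is right or left of the point:
Mid: 1–2 at x≈225.3 (right), 3–4 at x≈135.7 (left) → 1 crossing.
Lower: no edge straddles that height → 0 crossings.
South: no edge straddles that height → 0 crossings.
Upper: 1–2 at x≈91.0 (left), 2–3 at x≈64.8 (left) → 0 crossings.
East: no edge straddles that height → 0 crossings.
Central: no edge straddles that height → 0 crossings.
Only Mid has an odd count, so the point is inside Mid.

Mid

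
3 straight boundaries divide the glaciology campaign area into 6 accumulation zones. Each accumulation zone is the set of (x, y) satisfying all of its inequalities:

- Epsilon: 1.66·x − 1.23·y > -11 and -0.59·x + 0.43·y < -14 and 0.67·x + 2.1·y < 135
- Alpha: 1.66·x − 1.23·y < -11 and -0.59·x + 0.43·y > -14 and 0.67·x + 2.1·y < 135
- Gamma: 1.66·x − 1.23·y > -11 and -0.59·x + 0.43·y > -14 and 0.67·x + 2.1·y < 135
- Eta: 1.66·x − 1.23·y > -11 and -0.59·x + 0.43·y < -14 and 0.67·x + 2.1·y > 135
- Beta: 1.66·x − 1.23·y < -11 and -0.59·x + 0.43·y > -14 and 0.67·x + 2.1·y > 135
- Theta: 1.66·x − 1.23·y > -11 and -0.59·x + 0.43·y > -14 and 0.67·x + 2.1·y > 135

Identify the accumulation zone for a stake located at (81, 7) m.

1.66·81 − 1.23·7 = 125.850, which is > -11
-0.59·81 + 0.43·7 = -44.780, which is < -14
0.67·81 + 2.1·7 = 68.970, which is < 135
This sign pattern matches Epsilon.

Epsilon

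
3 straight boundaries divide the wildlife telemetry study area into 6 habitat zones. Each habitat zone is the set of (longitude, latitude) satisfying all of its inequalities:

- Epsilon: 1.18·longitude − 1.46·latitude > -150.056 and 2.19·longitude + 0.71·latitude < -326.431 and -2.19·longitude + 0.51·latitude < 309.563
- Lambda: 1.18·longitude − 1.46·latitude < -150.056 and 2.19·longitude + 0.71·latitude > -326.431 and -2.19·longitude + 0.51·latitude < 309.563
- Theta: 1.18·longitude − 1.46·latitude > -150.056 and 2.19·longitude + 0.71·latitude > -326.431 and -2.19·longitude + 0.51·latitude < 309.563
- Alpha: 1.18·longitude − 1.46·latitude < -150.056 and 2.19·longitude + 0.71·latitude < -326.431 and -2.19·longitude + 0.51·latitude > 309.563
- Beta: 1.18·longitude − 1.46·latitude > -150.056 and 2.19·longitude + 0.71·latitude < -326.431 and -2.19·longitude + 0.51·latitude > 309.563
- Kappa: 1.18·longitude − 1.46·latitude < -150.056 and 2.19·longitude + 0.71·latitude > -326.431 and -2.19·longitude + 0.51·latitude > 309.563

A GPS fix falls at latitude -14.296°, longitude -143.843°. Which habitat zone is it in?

Theta

1.18·-143.843 − 1.46·-14.296 = -148.863, which is > -150.056
2.19·-143.843 + 0.71·-14.296 = -325.166, which is > -326.431
-2.19·-143.843 + 0.51·-14.296 = 307.725, which is < 309.563
This sign pattern matches Theta.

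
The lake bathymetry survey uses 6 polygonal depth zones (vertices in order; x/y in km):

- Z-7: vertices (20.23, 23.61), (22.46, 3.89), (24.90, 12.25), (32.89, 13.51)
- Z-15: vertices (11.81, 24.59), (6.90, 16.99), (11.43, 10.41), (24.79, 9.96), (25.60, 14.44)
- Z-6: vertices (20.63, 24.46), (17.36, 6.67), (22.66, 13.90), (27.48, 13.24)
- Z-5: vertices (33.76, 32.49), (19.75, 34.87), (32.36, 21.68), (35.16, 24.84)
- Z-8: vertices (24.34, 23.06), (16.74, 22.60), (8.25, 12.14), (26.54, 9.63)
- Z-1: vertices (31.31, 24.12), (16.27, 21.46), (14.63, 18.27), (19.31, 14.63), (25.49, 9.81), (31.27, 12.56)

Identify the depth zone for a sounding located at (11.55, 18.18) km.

Cast a ray rightward from (11.55, 18.18). For each polygon, the edges (by vertex number in listed order) whose endpoints lie on opposite sides of y = 18.18, where each meets that height, and whether that is right or left of the point:
Z-7: 1–2 at x≈20.844 (right), 4–1 at x≈27.036 (right) → 2 crossings.
Z-15: 1–2 at x≈7.669 (left), 5–1 at x≈20.519 (right) → 1 crossing.
Z-6: 1–2 at x≈19.476 (right), 4–1 at x≈24.464 (right) → 2 crossings.
Z-5: no edge straddles that height → 0 crossings.
Z-8: 2–3 at x≈13.152 (right), 4–1 at x≈25.139 (right) → 2 crossings.
Z-1: 3–4 at x≈14.746 (right), 6–1 at x≈31.289 (right) → 2 crossings.
Only Z-15 has an odd count, so the point is inside Z-15.

Z-15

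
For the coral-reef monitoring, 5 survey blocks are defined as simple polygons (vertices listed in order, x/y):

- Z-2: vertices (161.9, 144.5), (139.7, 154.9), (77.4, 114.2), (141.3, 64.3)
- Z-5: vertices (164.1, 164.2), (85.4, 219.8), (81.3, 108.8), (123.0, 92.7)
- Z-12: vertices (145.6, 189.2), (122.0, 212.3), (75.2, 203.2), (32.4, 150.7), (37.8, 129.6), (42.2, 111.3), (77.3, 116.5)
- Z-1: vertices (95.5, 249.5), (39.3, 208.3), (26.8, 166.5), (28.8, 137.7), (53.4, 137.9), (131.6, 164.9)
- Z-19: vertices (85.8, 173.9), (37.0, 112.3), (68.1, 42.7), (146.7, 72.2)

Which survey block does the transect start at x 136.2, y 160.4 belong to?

Cast a ray rightward from (136.2, 160.4). For each polygon, the edges (by vertex number in listed order) whose endpoints lie on opposite sides of y = 160.4, where each meets that height, and whether that is right or left of the point:
Z-2: no edge straddles that height → 0 crossings.
Z-5: 2–3 at x≈83.21 (left), 4–1 at x≈161.92 (right) → 1 crossing.
Z-12: 3–4 at x≈40.31 (left), 7–1 at x≈118.54 (left) → 0 crossings.
Z-1: 3–4 at x≈27.22 (left), 5–6 at x≈118.57 (left) → 0 crossings.
Z-19: 1–2 at x≈75.11 (left), 4–1 at x≈93.88 (left) → 0 crossings.
Only Z-5 has an odd count, so the point is inside Z-5.

Z-5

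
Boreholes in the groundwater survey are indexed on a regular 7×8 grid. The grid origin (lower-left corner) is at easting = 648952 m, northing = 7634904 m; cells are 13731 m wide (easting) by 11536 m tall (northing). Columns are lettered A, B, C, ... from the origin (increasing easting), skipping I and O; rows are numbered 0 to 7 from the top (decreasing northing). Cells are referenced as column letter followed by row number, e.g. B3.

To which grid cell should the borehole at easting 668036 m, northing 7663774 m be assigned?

Column index: ⌊(668036 − 648952) / 13731⌋ = ⌊1.390⌋ = 1 → column B
Row offset from origin: ⌊(7663774 − 7634904) / 11536⌋ = ⌊2.503⌋ = 2 → row 5 (counted from top)

B5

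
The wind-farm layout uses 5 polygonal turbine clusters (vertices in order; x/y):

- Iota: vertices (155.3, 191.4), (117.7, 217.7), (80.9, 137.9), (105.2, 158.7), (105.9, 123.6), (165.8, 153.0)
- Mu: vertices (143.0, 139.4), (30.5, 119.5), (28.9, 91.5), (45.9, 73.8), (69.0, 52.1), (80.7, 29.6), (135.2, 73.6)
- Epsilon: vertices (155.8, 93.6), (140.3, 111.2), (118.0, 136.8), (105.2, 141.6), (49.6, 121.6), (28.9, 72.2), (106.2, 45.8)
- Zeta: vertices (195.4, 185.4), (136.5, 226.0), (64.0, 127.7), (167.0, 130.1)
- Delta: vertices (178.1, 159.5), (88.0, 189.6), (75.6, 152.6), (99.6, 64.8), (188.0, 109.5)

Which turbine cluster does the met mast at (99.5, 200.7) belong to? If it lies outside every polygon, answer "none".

none

Cast a ray rightward from (99.5, 200.7). For each polygon, the edges (by vertex number in listed order) whose endpoints lie on opposite sides of y = 200.7, where each meets that height, and whether that is right or left of the point:
Iota: 1–2 at x≈142.00 (right), 2–3 at x≈109.86 (right) → 2 crossings.
Mu: no edge straddles that height → 0 crossings.
Epsilon: no edge straddles that height → 0 crossings.
Zeta: 1–2 at x≈173.20 (right), 2–3 at x≈117.84 (right) → 2 crossings.
Delta: no edge straddles that height → 0 crossings.
All counts are even, so the point lies outside every listed polygon.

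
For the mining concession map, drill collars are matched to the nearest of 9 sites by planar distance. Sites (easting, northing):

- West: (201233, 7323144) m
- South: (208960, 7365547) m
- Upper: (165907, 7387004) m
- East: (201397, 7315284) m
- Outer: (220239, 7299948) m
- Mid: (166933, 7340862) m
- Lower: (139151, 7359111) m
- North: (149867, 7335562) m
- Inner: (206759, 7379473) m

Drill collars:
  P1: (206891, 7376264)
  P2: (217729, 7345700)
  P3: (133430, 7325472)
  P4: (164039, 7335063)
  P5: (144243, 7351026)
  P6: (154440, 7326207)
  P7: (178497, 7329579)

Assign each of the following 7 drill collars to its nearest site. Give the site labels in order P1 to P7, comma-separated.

Inner, South, North, Mid, Lower, North, Mid

P1 → Inner (d²=10315105.00)
P2 → South (d²=470798770.00)
P3 → North (d²=371983069.00)
P4 → Mid (d²=42003637.00)
P5 → Lower (d²=91295689.00)
P6 → North (d²=108428354.00)
P7 → Mid (d²=261032185.00)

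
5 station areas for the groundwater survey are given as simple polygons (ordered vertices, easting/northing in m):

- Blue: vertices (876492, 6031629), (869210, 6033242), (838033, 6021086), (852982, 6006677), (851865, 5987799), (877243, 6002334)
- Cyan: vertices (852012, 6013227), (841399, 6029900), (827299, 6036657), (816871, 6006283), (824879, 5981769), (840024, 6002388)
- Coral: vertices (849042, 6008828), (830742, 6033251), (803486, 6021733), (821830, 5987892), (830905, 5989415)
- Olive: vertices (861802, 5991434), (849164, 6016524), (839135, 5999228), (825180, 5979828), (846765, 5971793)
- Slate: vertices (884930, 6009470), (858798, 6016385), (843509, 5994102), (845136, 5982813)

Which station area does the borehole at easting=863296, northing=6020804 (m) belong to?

Cast a ray rightward from (863296, 6020804). For each polygon, the edges (by vertex number in listed order) whose endpoints lie on opposite sides of northing = 6020804, where each meets that height, and whether that is right or left of the point:
Blue: 3–4 at easting≈838325.6 (left), 6–1 at easting≈876769.5 (right) → 1 crossing.
Cyan: 1–2 at easting≈847189.0 (left), 3–4 at easting≈821856.3 (left) → 0 crossings.
Coral: 1–2 at easting≈840068.5 (left), 3–4 at easting≈803989.6 (left) → 0 crossings.
Olive: no edge straddles that height → 0 crossings.
Slate: no edge straddles that height → 0 crossings.
Only Blue has an odd count, so the point is inside Blue.

Blue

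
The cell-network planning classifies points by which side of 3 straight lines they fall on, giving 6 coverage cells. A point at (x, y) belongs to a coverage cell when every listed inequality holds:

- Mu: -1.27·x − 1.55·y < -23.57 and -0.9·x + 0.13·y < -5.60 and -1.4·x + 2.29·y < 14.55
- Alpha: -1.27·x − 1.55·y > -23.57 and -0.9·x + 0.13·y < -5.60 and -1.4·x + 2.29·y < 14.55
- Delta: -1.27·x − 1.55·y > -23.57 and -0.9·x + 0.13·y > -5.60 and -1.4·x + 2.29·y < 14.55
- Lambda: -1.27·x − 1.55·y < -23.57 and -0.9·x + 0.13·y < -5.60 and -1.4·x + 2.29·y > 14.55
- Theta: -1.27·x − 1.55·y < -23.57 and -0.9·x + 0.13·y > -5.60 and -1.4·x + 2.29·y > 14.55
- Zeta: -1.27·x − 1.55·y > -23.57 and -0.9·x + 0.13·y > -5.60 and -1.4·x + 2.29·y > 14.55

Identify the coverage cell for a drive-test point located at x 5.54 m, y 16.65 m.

Theta

-1.27·5.54 − 1.55·16.65 = -32.843, which is < -23.57
-0.9·5.54 + 0.13·16.65 = -2.821, which is > -5.60
-1.4·5.54 + 2.29·16.65 = 30.372, which is > 14.55
This sign pattern matches Theta.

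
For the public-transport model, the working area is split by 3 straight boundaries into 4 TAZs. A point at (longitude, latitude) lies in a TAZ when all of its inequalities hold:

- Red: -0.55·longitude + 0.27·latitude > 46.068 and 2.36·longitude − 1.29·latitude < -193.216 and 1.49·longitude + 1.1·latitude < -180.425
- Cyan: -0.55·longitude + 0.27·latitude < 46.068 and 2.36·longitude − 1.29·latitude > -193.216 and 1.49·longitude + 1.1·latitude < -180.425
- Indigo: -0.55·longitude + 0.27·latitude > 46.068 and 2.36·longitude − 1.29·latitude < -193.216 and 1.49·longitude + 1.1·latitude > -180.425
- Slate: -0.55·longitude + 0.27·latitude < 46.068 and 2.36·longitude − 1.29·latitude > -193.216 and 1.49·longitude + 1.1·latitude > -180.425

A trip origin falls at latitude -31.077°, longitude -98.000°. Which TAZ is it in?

-0.55·-98.000 + 0.27·-31.077 = 45.509, which is < 46.068
2.36·-98.000 − 1.29·-31.077 = -191.191, which is > -193.216
1.49·-98.000 + 1.1·-31.077 = -180.205, which is > -180.425
This sign pattern matches Slate.

Slate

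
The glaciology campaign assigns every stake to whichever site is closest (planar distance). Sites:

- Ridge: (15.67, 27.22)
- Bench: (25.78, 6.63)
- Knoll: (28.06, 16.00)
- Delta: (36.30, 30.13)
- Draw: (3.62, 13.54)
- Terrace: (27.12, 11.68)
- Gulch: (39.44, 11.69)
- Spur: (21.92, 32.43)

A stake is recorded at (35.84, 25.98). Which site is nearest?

Squared distances to each site:
Ridge: 408.367; Bench: 475.626; Knoll: 160.129; Delta: 17.434; Draw: 1192.882; Terrace: 280.528; Gulch: 217.164; Spur: 235.369.
Minimum at Delta.

Delta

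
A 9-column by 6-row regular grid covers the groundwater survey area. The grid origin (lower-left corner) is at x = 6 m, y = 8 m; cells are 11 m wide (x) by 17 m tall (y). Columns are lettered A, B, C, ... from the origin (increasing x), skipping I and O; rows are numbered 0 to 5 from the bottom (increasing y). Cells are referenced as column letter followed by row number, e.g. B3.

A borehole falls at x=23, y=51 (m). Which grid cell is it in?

Column index: ⌊(23 − 6) / 11⌋ = ⌊1.545⌋ = 1 → column B
Row offset from origin: ⌊(51 − 8) / 17⌋ = ⌊2.529⌋ = 2 → row 2

B2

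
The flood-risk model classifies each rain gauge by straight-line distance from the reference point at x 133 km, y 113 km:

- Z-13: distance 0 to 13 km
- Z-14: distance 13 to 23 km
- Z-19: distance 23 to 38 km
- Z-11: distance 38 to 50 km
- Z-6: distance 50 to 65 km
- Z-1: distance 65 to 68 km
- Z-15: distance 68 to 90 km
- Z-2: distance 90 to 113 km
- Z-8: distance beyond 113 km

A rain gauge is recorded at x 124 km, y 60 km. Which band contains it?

Z-6

Distance = √((124−133)² + (60−113)²) = √(81.000 + 2809.000) = 53.759 km.
50 ≤ 53.759 < 65 → Z-6.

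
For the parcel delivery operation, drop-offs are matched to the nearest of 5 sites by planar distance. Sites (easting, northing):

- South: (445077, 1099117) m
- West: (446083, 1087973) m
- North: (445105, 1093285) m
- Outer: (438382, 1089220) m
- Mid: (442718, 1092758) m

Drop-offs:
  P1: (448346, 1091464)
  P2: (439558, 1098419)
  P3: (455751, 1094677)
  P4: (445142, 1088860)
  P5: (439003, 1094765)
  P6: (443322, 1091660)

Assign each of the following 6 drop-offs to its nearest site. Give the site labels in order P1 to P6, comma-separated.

North, South, North, West, Mid, Mid

P1 → North (d²=13820122.00)
P2 → South (d²=30946565.00)
P3 → North (d²=115274980.00)
P4 → West (d²=1672250.00)
P5 → Mid (d²=17829274.00)
P6 → Mid (d²=1570420.00)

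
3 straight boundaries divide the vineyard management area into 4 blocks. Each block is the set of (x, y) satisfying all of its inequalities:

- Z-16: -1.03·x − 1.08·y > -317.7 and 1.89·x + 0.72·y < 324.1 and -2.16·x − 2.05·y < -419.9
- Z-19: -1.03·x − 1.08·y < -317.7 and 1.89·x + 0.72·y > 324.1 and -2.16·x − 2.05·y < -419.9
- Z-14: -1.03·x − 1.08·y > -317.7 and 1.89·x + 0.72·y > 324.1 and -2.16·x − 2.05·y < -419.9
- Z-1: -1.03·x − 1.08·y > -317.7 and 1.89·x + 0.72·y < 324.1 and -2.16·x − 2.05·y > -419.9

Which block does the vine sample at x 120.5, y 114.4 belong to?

Z-16

-1.03·120.5 − 1.08·114.4 = -247.667, which is > -317.7
1.89·120.5 + 0.72·114.4 = 310.113, which is < 324.1
-2.16·120.5 − 2.05·114.4 = -494.800, which is < -419.9
This sign pattern matches Z-16.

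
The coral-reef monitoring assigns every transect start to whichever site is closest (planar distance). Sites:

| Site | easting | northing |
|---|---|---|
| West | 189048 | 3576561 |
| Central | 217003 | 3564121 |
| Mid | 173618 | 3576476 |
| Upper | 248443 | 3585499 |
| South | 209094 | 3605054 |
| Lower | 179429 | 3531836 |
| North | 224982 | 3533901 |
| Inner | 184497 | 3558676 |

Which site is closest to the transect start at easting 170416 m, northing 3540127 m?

Lower

Squared distances to each site:
West: 1674587780.000; Central: 2746060605.000; Mid: 1331502605.000; Upper: 8146831113.000; South: 5711503013.000; Lower: 149974850.000; North: 3016211432.000; Inner: 542339962.000.
Minimum at Lower.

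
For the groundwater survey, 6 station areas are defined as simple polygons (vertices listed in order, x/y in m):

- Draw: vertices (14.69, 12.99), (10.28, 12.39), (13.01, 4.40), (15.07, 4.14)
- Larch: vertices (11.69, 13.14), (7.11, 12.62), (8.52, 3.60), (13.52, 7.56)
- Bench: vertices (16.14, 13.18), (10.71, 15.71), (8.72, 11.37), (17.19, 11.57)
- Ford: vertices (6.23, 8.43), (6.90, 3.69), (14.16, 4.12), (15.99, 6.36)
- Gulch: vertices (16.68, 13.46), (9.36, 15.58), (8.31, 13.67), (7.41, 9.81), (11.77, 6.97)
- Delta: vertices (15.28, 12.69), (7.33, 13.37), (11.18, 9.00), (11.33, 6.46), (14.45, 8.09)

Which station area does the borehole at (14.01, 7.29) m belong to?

Cast a ray rightward from (14.01, 7.29). For each polygon, the edges (by vertex number in listed order) whose endpoints lie on opposite sides of y = 7.29, where each meets that height, and whether that is right or left of the point:
Draw: 2–3 at x≈12.023 (left), 4–1 at x≈14.935 (right) → 1 crossing.
Larch: 2–3 at x≈7.943 (left), 3–4 at x≈13.179 (left) → 0 crossings.
Bench: no edge straddles that height → 0 crossings.
Ford: 1–2 at x≈6.391 (left), 4–1 at x≈11.605 (left) → 0 crossings.
Gulch: 4–5 at x≈11.279 (left), 5–1 at x≈12.012 (left) → 0 crossings.
Delta: 3–4 at x≈11.281 (left), 4–5 at x≈12.919 (left) → 0 crossings.
Only Draw has an odd count, so the point is inside Draw.

Draw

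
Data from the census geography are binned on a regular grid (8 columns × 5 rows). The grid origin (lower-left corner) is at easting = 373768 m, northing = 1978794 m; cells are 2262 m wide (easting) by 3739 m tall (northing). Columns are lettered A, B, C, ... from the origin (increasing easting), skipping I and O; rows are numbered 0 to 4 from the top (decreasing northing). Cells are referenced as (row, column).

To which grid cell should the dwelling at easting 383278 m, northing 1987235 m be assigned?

(2, E)

Column index: ⌊(383278 − 373768) / 2262⌋ = ⌊4.204⌋ = 4 → column E
Row offset from origin: ⌊(1987235 − 1978794) / 3739⌋ = ⌊2.258⌋ = 2 → row 2 (counted from top)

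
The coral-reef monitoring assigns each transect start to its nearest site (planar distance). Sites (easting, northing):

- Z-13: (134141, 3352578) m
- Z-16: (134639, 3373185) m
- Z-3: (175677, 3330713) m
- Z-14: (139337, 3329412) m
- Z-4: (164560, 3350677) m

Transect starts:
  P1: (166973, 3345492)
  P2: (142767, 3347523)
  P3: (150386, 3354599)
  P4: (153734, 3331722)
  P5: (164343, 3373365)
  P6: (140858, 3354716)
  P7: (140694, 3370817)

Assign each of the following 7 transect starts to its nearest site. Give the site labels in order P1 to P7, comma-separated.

Z-4, Z-13, Z-4, Z-14, Z-4, Z-13, Z-16

P1 → Z-4 (d²=32706794.00)
P2 → Z-13 (d²=99960901.00)
P3 → Z-4 (d²=216284360.00)
P4 → Z-14 (d²=212609709.00)
P5 → Z-4 (d²=514792433.00)
P6 → Z-13 (d²=49689133.00)
P7 → Z-16 (d²=42270449.00)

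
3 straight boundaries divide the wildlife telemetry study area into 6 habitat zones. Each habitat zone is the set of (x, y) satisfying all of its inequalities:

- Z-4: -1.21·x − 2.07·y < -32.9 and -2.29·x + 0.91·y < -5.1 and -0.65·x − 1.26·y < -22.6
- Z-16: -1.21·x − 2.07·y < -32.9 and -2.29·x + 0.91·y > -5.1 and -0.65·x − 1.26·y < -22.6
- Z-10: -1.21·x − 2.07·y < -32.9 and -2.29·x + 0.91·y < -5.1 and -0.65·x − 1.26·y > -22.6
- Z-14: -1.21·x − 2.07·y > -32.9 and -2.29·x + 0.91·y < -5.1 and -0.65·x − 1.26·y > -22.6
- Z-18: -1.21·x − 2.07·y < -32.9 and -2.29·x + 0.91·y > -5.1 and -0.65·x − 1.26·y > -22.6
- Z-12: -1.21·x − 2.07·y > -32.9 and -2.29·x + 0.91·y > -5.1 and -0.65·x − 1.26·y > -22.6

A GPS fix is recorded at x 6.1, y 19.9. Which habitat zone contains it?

-1.21·6.1 − 2.07·19.9 = -48.574, which is < -32.9
-2.29·6.1 + 0.91·19.9 = 4.140, which is > -5.1
-0.65·6.1 − 1.26·19.9 = -29.039, which is < -22.6
This sign pattern matches Z-16.

Z-16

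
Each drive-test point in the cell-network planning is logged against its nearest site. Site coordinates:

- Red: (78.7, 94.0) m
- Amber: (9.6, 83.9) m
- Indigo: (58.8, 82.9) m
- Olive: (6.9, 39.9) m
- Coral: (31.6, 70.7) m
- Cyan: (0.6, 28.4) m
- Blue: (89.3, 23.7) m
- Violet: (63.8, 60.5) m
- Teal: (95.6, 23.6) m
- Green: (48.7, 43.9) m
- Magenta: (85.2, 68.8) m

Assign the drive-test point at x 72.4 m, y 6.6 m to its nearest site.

Blue

Squared distances to each site:
Red: 7678.450; Amber: 9919.130; Indigo: 6006.650; Olive: 5399.140; Coral: 5773.450; Cyan: 5630.480; Blue: 578.020; Violet: 2979.170; Teal: 827.240; Green: 1952.980; Magenta: 4032.680.
Minimum at Blue.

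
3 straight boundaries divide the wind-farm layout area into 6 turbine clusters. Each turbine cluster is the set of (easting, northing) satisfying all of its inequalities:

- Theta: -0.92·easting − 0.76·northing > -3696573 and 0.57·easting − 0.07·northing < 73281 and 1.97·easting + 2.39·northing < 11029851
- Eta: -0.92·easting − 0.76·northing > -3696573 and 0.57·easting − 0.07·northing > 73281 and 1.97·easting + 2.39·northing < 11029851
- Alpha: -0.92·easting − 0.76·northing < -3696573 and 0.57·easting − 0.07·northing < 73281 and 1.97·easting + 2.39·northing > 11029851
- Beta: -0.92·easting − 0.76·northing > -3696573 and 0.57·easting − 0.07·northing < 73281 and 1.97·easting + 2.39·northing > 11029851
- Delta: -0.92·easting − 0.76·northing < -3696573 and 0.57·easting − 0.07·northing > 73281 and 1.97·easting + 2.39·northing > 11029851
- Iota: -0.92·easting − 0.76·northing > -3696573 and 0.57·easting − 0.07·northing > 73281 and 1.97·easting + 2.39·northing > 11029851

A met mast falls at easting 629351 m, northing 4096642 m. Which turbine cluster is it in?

Beta

-0.92·629351 − 0.76·4096642 = -3692450.840, which is > -3696573
0.57·629351 − 0.07·4096642 = 71965.130, which is < 73281
1.97·629351 + 2.39·4096642 = 11030795.850, which is > 11029851
This sign pattern matches Beta.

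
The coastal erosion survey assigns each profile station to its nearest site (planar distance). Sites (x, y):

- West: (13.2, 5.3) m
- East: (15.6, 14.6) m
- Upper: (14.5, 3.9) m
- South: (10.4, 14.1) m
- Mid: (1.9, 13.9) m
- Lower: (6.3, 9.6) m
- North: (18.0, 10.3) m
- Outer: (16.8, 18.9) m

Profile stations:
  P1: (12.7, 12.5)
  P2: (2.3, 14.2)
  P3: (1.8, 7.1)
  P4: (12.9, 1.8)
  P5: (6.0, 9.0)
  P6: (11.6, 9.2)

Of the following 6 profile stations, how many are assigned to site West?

1

P1 → South
P2 → Mid
P3 → Lower
P4 → Upper
P5 → Lower
P6 → West
1 of the 6 goes to West.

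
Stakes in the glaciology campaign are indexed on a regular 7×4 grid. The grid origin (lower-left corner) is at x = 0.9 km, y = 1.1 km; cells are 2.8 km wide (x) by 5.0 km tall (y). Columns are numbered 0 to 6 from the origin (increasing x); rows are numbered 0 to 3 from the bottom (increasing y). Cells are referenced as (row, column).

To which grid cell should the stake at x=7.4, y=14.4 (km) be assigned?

Column index: ⌊(7.4 − 0.9) / 2.8⌋ = ⌊2.321⌋ = 2
Row offset from origin: ⌊(14.4 − 1.1) / 5.0⌋ = ⌊2.660⌋ = 2 → row 2

(2, 2)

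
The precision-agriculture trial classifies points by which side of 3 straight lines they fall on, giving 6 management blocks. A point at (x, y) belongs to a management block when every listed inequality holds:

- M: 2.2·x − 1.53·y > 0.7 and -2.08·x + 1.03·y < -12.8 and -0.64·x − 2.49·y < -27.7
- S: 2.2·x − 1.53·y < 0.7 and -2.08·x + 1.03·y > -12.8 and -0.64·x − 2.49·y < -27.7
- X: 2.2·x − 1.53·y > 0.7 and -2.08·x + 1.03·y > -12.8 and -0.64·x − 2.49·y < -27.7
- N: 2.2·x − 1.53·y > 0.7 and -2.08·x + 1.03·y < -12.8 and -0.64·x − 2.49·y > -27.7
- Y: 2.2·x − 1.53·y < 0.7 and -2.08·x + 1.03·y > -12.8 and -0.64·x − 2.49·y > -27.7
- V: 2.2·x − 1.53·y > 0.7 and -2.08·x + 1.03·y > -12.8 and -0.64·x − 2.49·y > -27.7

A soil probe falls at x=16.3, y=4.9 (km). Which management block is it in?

2.2·16.3 − 1.53·4.9 = 28.363, which is > 0.7
-2.08·16.3 + 1.03·4.9 = -28.857, which is < -12.8
-0.64·16.3 − 2.49·4.9 = -22.633, which is > -27.7
This sign pattern matches N.

N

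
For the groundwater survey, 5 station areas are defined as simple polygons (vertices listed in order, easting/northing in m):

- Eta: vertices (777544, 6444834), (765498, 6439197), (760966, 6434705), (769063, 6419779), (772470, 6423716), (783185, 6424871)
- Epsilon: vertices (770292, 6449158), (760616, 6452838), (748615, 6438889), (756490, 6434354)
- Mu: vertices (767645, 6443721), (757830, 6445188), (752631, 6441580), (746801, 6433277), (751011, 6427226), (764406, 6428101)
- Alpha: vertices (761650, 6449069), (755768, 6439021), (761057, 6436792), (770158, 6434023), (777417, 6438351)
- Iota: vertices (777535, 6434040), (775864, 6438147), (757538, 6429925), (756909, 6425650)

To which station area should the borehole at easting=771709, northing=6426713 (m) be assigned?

Eta

Cast a ray rightward from (771709, 6426713). For each polygon, the edges (by vertex number in listed order) whose endpoints lie on opposite sides of northing = 6426713, where each meets that height, and whether that is right or left of the point:
Eta: 3–4 at easting≈765301.5 (left), 6–1 at easting≈782664.5 (right) → 1 crossing.
Epsilon: no edge straddles that height → 0 crossings.
Mu: no edge straddles that height → 0 crossings.
Alpha: no edge straddles that height → 0 crossings.
Iota: 3–4 at easting≈757065.4 (left), 4–1 at easting≈759522.3 (left) → 0 crossings.
Only Eta has an odd count, so the point is inside Eta.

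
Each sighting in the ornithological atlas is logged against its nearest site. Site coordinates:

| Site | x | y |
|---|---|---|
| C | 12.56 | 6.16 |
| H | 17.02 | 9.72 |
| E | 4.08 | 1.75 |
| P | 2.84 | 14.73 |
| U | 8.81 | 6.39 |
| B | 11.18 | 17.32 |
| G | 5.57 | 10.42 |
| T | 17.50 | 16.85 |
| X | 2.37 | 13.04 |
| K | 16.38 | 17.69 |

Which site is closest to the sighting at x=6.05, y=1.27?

E

Squared distances to each site:
C: 66.292; H: 191.743; E: 4.111; P: 191.476; U: 33.832; B: 283.919; G: 83.953; T: 373.839; X: 152.075; K: 376.325.
Minimum at E.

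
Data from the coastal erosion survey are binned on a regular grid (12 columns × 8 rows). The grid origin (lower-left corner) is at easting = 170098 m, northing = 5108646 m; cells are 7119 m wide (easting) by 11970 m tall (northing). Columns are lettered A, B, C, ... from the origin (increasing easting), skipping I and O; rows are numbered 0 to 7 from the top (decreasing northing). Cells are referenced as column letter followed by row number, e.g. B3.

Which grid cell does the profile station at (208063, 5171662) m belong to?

F2

Column index: ⌊(208063 − 170098) / 7119⌋ = ⌊5.333⌋ = 5 → column F
Row offset from origin: ⌊(5171662 − 5108646) / 11970⌋ = ⌊5.264⌋ = 5 → row 2 (counted from top)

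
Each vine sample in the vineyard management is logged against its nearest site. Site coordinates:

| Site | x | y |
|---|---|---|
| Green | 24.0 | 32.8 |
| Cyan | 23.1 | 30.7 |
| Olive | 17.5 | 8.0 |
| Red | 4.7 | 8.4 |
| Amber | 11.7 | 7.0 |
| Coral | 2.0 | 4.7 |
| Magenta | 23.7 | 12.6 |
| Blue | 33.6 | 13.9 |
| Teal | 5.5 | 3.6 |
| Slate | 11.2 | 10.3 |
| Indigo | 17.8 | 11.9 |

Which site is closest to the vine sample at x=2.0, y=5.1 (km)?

Coral

Squared distances to each site:
Green: 1251.290; Cyan: 1100.570; Olive: 248.660; Red: 18.180; Amber: 97.700; Coral: 0.160; Magenta: 527.140; Blue: 1076.000; Teal: 14.500; Slate: 111.680; Indigo: 295.880.
Minimum at Coral.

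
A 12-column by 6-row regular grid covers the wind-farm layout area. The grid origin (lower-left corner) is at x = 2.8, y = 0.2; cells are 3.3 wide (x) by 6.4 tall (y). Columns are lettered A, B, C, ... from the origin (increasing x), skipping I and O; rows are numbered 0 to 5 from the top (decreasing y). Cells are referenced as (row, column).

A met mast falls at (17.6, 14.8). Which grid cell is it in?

Column index: ⌊(17.6 − 2.8) / 3.3⌋ = ⌊4.485⌋ = 4 → column E
Row offset from origin: ⌊(14.8 − 0.2) / 6.4⌋ = ⌊2.281⌋ = 2 → row 3 (counted from top)

(3, E)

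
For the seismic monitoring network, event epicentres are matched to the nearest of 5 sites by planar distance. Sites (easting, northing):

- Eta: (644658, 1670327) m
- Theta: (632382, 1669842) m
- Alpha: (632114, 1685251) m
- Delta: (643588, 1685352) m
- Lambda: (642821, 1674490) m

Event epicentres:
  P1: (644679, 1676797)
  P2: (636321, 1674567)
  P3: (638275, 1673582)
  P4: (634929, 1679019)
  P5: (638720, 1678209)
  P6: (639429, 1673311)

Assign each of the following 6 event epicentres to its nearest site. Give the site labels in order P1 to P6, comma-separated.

Lambda, Theta, Lambda, Alpha, Lambda, Lambda

P1 → Lambda (d²=8774413.00)
P2 → Theta (d²=37841346.00)
P3 → Lambda (d²=21490580.00)
P4 → Alpha (d²=46762049.00)
P5 → Lambda (d²=30649162.00)
P6 → Lambda (d²=12895705.00)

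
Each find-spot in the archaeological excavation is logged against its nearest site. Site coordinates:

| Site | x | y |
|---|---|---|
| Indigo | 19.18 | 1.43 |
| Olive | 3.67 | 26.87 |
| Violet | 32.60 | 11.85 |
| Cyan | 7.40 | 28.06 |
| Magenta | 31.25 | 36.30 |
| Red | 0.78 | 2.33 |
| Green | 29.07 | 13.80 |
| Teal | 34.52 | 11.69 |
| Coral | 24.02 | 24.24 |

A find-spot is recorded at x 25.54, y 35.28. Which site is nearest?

Magenta

Squared distances to each site:
Indigo: 1186.272; Olive: 549.025; Violet: 598.808; Cyan: 381.188; Magenta: 33.645; Red: 1698.760; Green: 473.851; Teal: 637.129; Coral: 124.192.
Minimum at Magenta.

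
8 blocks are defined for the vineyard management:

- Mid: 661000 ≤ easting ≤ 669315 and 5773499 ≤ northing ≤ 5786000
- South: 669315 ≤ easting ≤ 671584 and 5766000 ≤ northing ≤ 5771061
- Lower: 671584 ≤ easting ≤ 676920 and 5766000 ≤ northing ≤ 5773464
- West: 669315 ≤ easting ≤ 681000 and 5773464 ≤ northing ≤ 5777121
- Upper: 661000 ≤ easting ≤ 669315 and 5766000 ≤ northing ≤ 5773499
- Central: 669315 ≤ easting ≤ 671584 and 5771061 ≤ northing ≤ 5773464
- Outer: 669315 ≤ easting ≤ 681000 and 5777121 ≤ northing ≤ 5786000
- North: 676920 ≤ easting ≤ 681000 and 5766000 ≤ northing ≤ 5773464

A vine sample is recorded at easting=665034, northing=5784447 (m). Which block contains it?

Mid

The point has easting = 665034 and northing = 5784447.
Only Mid satisfies 661000 ≤ easting ≤ 669315 and 5773499 ≤ northing ≤ 5786000.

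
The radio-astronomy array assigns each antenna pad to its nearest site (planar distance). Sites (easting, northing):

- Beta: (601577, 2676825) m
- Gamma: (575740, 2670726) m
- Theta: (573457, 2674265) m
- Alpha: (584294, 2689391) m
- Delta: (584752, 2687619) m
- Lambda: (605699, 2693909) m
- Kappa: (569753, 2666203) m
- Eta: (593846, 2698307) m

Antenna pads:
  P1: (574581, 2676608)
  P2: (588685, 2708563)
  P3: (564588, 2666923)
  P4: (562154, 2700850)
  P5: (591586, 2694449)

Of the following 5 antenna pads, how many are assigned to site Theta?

P1 → Theta
P2 → Eta
P3 → Kappa
P4 → Alpha
P5 → Eta
1 of the 5 goes to Theta.

1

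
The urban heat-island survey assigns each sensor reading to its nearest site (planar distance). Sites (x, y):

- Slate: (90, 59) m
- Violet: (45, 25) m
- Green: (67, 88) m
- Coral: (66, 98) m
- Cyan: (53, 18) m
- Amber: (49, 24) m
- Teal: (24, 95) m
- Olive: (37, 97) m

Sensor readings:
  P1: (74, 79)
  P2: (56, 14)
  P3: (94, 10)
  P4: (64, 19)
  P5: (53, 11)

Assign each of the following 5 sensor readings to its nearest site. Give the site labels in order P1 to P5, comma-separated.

P1 → Green (d²=130.00)
P2 → Cyan (d²=25.00)
P3 → Cyan (d²=1745.00)
P4 → Cyan (d²=122.00)
P5 → Cyan (d²=49.00)

Green, Cyan, Cyan, Cyan, Cyan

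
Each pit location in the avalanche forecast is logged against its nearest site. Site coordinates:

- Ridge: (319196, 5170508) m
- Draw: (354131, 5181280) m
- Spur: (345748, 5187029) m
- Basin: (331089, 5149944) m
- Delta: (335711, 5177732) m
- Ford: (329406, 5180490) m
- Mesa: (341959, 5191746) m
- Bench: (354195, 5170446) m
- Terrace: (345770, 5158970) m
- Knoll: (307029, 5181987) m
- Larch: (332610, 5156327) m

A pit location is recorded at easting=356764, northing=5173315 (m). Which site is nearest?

Squared distances to each site:
Ridge: 1419233873.000; Draw: 70373914.000; Spur: 309426052.000; Basin: 1205409266.000; Delta: 462738698.000; Ford: 799940789.000; Mesa: 558889786.000; Bench: 14830922.000; Terrace: 326647061.000; Knoll: 2548773809.000; Larch: 872007860.000.
Minimum at Bench.

Bench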